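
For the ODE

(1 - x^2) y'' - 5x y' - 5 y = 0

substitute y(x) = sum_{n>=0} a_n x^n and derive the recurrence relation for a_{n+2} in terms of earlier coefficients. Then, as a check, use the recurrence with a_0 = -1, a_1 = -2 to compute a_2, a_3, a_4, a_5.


Substitute y = sum_n a_n x^n.
(1 - 1 x^2) y'' contributes (n+2)(n+1) a_{n+2} - n(n-1) a_n at x^n.
-5 x y'(x) contributes -5 n a_n at x^n.
-5 y(x) contributes -5 a_n at x^n.
Matching x^n: (n+2)(n+1) a_{n+2} + (-n(n-1) - 5 n - 5) a_n = 0.
Thus a_{n+2} = (n(n-1) + 5 n + 5) / ((n+1)(n+2)) * a_n.

Check with a_0 = -1, a_1 = -2 (apply the recurrence for n = 0, 1, 2, 3): a_0 = -1, a_1 = -2, a_2 = -5/2, a_3 = -10/3, a_4 = -85/24, a_5 = -13/3.

a_(n+2) = (n(n-1) + 5 n + 5) / ((n+1)(n+2)) * a_n; check: a_0 = -1, a_1 = -2, a_2 = -5/2, a_3 = -10/3, a_4 = -85/24, a_5 = -13/3


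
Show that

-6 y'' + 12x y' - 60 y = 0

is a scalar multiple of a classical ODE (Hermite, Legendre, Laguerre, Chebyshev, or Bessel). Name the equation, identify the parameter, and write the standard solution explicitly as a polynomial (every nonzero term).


All three coefficients share the factor -6; dividing through by -6 gives  y'' - 2x y' + 10 y = 0.
This matches the Hermite equation y'' - 2x y' + 2n y = 0 with 2n = 10, so n = 5; the polynomial solution is H_5(x).
With y = sum_k a_k x^k, matching x^k gives (k+2)(k+1) a_{k+2} = 2(k - n) a_k = 2(k - 5) a_k. The right side vanishes at k = 5, so the series with the parity of 5 terminates at degree 5.
Standard normalization: leading coefficient of H_n is 2^n, so a_5 = 2^5 = 32. Work downward with a_k = (k+1)(k+2) a_{k+2} / (2(k - n)):
  a_3 = (4)(5)(32) / (2(3 - 5)) = 640/(-4) = -160
  a_1 = (2)(3)(-160) / (2(1 - 5)) = -960/(-8) = 120
Hence H_5(x) = 32 x^5 - 160 x^3 + 120 x.

H_5(x); series = 32 x^5 - 160 x^3 + 120 x


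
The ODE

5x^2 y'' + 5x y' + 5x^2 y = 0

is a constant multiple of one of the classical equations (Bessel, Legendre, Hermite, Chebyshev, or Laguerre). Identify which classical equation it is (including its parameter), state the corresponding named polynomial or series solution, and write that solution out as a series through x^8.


All three coefficients share the factor 5; dividing through by 5 gives  x^2 y'' + x y' + x^2 y = 0.
This matches the Bessel equation x^2 y'' + x y' + (x^2 - nu^2) y = 0 with nu^2 = 0, so nu = 0; the solution bounded at x = 0 is J_0(x).
Frobenius at x = 0: indicial roots ±nu; for r = nu the recurrence k(k + 2nu) c_k = -c_{k-2} gives the standard series J_nu(x) = sum_{k>=0} (-1)^k / (k! (k+nu)!) (x/2)^(2k+nu). Evaluate the first 5 terms:
  k = 0: (-1)^0 / (0! * 0! * 2^0) x^0 = 1/(1*1*1) x^0 = (1) x^0
  k = 1: (-1)^1 / (1! * 1! * 2^2) x^2 = -1/(1*1*4) x^2 = (-1/4) x^2
  k = 2: (-1)^2 / (2! * 2! * 2^4) x^4 = 1/(2*2*16) x^4 = (1/64) x^4
  k = 3: (-1)^3 / (3! * 3! * 2^6) x^6 = -1/(6*6*64) x^6 = (-1/2304) x^6
  k = 4: (-1)^4 / (4! * 4! * 2^8) x^8 = 1/(24*24*256) x^8 = (1/147456) x^8
Hence J_0(x) = x^8/147456 - x^6/2304 + x^4/64 - x^2/4 + 1 + ....

J_0(x); series = x^8/147456 - x^6/2304 + x^4/64 - x^2/4 + 1


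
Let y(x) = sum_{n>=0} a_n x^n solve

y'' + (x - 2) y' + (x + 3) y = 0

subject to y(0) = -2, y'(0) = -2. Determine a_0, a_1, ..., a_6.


Ansatz: y(x) = sum_{n>=0} a_n x^n, so y'(x) = sum_{n>=1} n a_n x^(n-1) and y''(x) = sum_{n>=2} n(n-1) a_n x^(n-2).
Substitute into P(x) y'' + Q(x) y' + R(x) y = 0 with P(x) = 1, Q(x) = x - 2, R(x) = x + 3, and match powers of x.
Initial conditions: a_0 = -2, a_1 = -2.
Setting the coefficient of each power of x to zero and solving order by order (substituting the coefficients already found):
  x^0: 2 a_2 - 2 a_1 + 3 a_0 = 0  ->  2 a_2 = 2 a_1 - 3 a_0 = 2  ->  a_2 = 1
  x^1: 6 a_3 - 4 a_2 + 4 a_1 + a_0 = 0  ->  6 a_3 = 4 a_2 - 4 a_1 - a_0 = 14  ->  a_3 = 7/3
  x^2: 12 a_4 - 6 a_3 + 5 a_2 + a_1 = 0  ->  12 a_4 = 6 a_3 - 5 a_2 - a_1 = 11  ->  a_4 = 11/12
  x^3: 20 a_5 - 8 a_4 + 6 a_3 + a_2 = 0  ->  20 a_5 = 8 a_4 - 6 a_3 - a_2 = -23/3  ->  a_5 = -23/60
  x^4: 30 a_6 - 10 a_5 + 7 a_4 + a_3 = 0  ->  30 a_6 = 10 a_5 - 7 a_4 - a_3 = -151/12  ->  a_6 = -151/360
Truncated series: y(x) = -2 - 2 x + x^2 + (7/3) x^3 + (11/12) x^4 - (23/60) x^5 - (151/360) x^6 + O(x^7).

a_0 = -2; a_1 = -2; a_2 = 1; a_3 = 7/3; a_4 = 11/12; a_5 = -23/60; a_6 = -151/360


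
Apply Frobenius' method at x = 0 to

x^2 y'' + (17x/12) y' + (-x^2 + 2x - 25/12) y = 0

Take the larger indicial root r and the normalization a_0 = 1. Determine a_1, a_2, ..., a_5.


Write in Frobenius form y'' + (p(x)/x) y' + (q(x)/x^2) y = 0:
  p(x) = 17/12,  q(x) = -x^2 + 2x - 25/12.
Indicial equation: r(r-1) + (17/12) r + (-25/12) = 0 -> roots r_1 = 5/4, r_2 = -5/3.
Take r = r_1 = 5/4. Let y(x) = x^r sum_{n>=0} a_n x^n with a_0 = 1.
Substitute y = x^r sum a_n x^n and match x^{r+n}. The recurrence is
  D(n) a_n + 2 a_{n-1} - 1 a_{n-2} = 0,  where D(n) = (r+n)(r+n-1) + (17/12)(r+n) + (-25/12).
  a_n = [-2 a_{n-1} + 1 a_{n-2}] / D(n).
Since the indicial polynomial factors as (r - r_1)(r - r_2), D(n) = (r_1 + n - r_1)(r_1 + n - r_2) = n(n + 35/12).
Evaluating step by step (a_0 = 1):
  n = 1: D(1) = 1(1 + 35/12) = 47/12; numerator = -2(1) = -2; a_1 = (-2)/(47/12) = -24/47
  n = 2: D(2) = 2(2 + 35/12) = 59/6; numerator = -2(-24/47) + 1(1) = 95/47; a_2 = (95/47)/(59/6) = 570/2773
  n = 3: D(3) = 3(3 + 35/12) = 71/4; numerator = -2(570/2773) + 1(-24/47) = -2556/2773; a_3 = (-2556/2773)/(71/4) = -144/2773
  n = 4: D(4) = 4(4 + 35/12) = 83/3; numerator = -2(-144/2773) + 1(570/2773) = 858/2773; a_4 = (858/2773)/(83/3) = 2574/230159
  n = 5: D(5) = 5(5 + 35/12) = 475/12; numerator = -2(2574/230159) + 1(-144/2773) = -17100/230159; a_5 = (-17100/230159)/(475/12) = -432/230159

r = 5/4; a_0 = 1; a_1 = -24/47; a_2 = 570/2773; a_3 = -144/2773; a_4 = 2574/230159; a_5 = -432/230159


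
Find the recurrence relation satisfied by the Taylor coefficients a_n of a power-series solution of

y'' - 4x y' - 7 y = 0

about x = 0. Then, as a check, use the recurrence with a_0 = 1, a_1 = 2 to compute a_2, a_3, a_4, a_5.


Substitute y = sum_n a_n x^n.
y''(x) has coefficient (n+2)(n+1) a_{n+2} at x^n;
-4 x y'(x) has coefficient -4 n a_n at x^n (shift);
-7 y(x) has coefficient -7 a_n at x^n.
Matching x^n: (n+2)(n+1) a_{n+2} + (-4n - 7) a_n = 0.
Thus a_{n+2} = (4n + 7) / ((n+1)(n+2)) * a_n.

Check with a_0 = 1, a_1 = 2 (apply the recurrence for n = 0, 1, 2, 3): a_0 = 1, a_1 = 2, a_2 = 7/2, a_3 = 11/3, a_4 = 35/8, a_5 = 209/60.

a_(n+2) = (4n + 7) / ((n+1)(n+2)) * a_n; check: a_0 = 1, a_1 = 2, a_2 = 7/2, a_3 = 11/3, a_4 = 35/8, a_5 = 209/60


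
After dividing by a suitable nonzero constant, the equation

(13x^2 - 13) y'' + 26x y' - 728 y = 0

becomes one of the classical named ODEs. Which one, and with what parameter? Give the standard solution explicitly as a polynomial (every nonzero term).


All three coefficients share the factor -13; dividing through by -13 gives  (1 - x^2) y'' - 2x y' + 56 y = 0.
This matches the Legendre equation (1 - x^2) y'' - 2x y' + n(n+1) y = 0 (note the -2x y' term) with n(n+1) = 56, so n = 7; the polynomial solution is P_7(x).
With y = sum_k a_k x^k, matching x^k gives (k+2)(k+1) a_{k+2} = [k(k+1) - n(n+1)] a_k = (k - 7)(k + 8) a_k. The right side vanishes at k = 7, so the series with the parity of 7 terminates at degree 7.
Standard normalization (P_n(1) = 1): leading coefficient (2n)!/(2^n (n!)^2) = 87178291200/(128*25401600) = 429/16, so a_7 = 429/16. Work downward with a_k = (k+1)(k+2) a_{k+2} / ((k - 7)(k + 8)):
  a_5 = (6)(7)(429/16) / ((5 - 7)(5 + 8)) = (9009/8)/(-26) = -693/16
  a_3 = (4)(5)(-693/16) / ((3 - 7)(3 + 8)) = (-3465/4)/(-44) = 315/16
  a_1 = (2)(3)(315/16) / ((1 - 7)(1 + 8)) = (945/8)/(-54) = -35/16
Hence P_7(x) = 429 x^7/16 - 693 x^5/16 + 315 x^3/16 - 35 x/16.

P_7(x); series = 429 x^7/16 - 693 x^5/16 + 315 x^3/16 - 35 x/16


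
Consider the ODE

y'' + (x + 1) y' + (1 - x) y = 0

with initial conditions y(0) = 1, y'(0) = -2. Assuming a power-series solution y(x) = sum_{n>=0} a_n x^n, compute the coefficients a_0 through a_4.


Ansatz: y(x) = sum_{n>=0} a_n x^n, so y'(x) = sum_{n>=1} n a_n x^(n-1) and y''(x) = sum_{n>=2} n(n-1) a_n x^(n-2).
Substitute into P(x) y'' + Q(x) y' + R(x) y = 0 with P(x) = 1, Q(x) = x + 1, R(x) = 1 - x, and match powers of x.
Initial conditions: a_0 = 1, a_1 = -2.
Setting the coefficient of each power of x to zero and solving order by order (substituting the coefficients already found):
  x^0: 2 a_2 + a_1 + a_0 = 0  ->  2 a_2 = -a_1 - a_0 = 1  ->  a_2 = 1/2
  x^1: 6 a_3 + 2 a_2 + 2 a_1 - a_0 = 0  ->  6 a_3 = -2 a_2 - 2 a_1 + a_0 = 4  ->  a_3 = 2/3
  x^2: 12 a_4 + 3 a_3 + 3 a_2 - a_1 = 0  ->  12 a_4 = -3 a_3 - 3 a_2 + a_1 = -11/2  ->  a_4 = -11/24
Truncated series: y(x) = 1 - 2 x + (1/2) x^2 + (2/3) x^3 - (11/24) x^4 + O(x^5).

a_0 = 1; a_1 = -2; a_2 = 1/2; a_3 = 2/3; a_4 = -11/24


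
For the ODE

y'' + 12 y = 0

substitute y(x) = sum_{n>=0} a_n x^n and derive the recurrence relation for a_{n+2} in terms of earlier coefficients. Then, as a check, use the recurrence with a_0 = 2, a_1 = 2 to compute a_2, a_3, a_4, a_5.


Substitute y = sum_n a_n x^n into y'' + (const) y = 0.
y''(x) = sum_{n>=0} (n+2)(n+1) a_{n+2} x^n.
The ODE becomes sum_n [(n+2)(n+1) a_{n+2} + 12 a_n] x^n = 0.
Setting each coefficient to zero gives the recurrence:
  (n+2)(n+1) a_{n+2} + 12 a_n = 0,
  a_{n+2} = -12 / ((n+1)(n+2)) a_n.

Check with a_0 = 2, a_1 = 2 (apply the recurrence for n = 0, 1, 2, 3): a_0 = 2, a_1 = 2, a_2 = -12, a_3 = -4, a_4 = 12, a_5 = 12/5.

a_{n+2} = -12/((n+1)(n+2)) * a_n; check: a_0 = 2, a_1 = 2, a_2 = -12, a_3 = -4, a_4 = 12, a_5 = 12/5


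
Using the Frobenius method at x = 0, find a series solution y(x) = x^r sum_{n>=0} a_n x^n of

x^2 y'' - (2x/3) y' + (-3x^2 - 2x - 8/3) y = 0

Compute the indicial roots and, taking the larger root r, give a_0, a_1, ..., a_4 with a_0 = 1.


Write in Frobenius form y'' + (p(x)/x) y' + (q(x)/x^2) y = 0:
  p(x) = -2/3,  q(x) = -3x^2 - 2x - 8/3.
Indicial equation: r(r-1) + (-2/3) r + (-8/3) = 0 -> roots r_1 = 8/3, r_2 = -1.
Take r = r_1 = 8/3. Let y(x) = x^r sum_{n>=0} a_n x^n with a_0 = 1.
Substitute y = x^r sum a_n x^n and match x^{r+n}. The recurrence is
  D(n) a_n - 2 a_{n-1} - 3 a_{n-2} = 0,  where D(n) = (r+n)(r+n-1) + (-2/3)(r+n) + (-8/3).
  a_n = [2 a_{n-1} + 3 a_{n-2}] / D(n).
Since the indicial polynomial factors as (r - r_1)(r - r_2), D(n) = (r_1 + n - r_1)(r_1 + n - r_2) = n(n + 11/3).
Evaluating step by step (a_0 = 1):
  n = 1: D(1) = 1(1 + 11/3) = 14/3; numerator = 2(1) = 2; a_1 = (2)/(14/3) = 3/7
  n = 2: D(2) = 2(2 + 11/3) = 34/3; numerator = 2(3/7) + 3(1) = 27/7; a_2 = (27/7)/(34/3) = 81/238
  n = 3: D(3) = 3(3 + 11/3) = 20; numerator = 2(81/238) + 3(3/7) = 234/119; a_3 = (234/119)/(20) = 117/1190
  n = 4: D(4) = 4(4 + 11/3) = 92/3; numerator = 2(117/1190) + 3(81/238) = 207/170; a_4 = (207/170)/(92/3) = 27/680

r = 8/3; a_0 = 1; a_1 = 3/7; a_2 = 81/238; a_3 = 117/1190; a_4 = 27/680


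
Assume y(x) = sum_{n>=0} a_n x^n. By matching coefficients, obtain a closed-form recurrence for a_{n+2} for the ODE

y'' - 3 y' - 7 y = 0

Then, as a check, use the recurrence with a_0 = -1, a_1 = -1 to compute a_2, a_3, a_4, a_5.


Substitute y = sum_n a_n x^n.
y''(x) has coefficient (n+2)(n+1) a_{n+2} at x^n;
-3 y'(x) has coefficient -3 (n+1) a_{n+1} at x^n;
-7 y(x) has coefficient -7 a_n at x^n.
Matching x^n: (n+2)(n+1) a_{n+2} - 3 (n+1) a_{n+1} - 7 a_n = 0.
Thus a_{n+2} = [3 (n+1) a_{n+1} + 7 a_n] / ((n+1)(n+2)).

Check with a_0 = -1, a_1 = -1 (apply the recurrence for n = 0, 1, 2, 3): a_0 = -1, a_1 = -1, a_2 = -5, a_3 = -37/6, a_4 = -181/24, a_5 = -401/60.

a_(n+2) = [3 (n+1) a_(n+1) + 7 a_n] / ((n+1)(n+2)); check: a_0 = -1, a_1 = -1, a_2 = -5, a_3 = -37/6, a_4 = -181/24, a_5 = -401/60


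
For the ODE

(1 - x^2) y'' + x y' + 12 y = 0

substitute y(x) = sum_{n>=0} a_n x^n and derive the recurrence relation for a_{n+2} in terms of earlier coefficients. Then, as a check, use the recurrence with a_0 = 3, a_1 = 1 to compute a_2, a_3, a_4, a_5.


Substitute y = sum_n a_n x^n.
(1 - 1 x^2) y'' contributes (n+2)(n+1) a_{n+2} - n(n-1) a_n at x^n.
x y'(x) contributes n a_n at x^n.
12 y(x) contributes 12 a_n at x^n.
Matching x^n: (n+2)(n+1) a_{n+2} + (-n(n-1) + n + 12) a_n = 0.
Thus a_{n+2} = (n(n-1) - n - 12) / ((n+1)(n+2)) * a_n.

Check with a_0 = 3, a_1 = 1 (apply the recurrence for n = 0, 1, 2, 3): a_0 = 3, a_1 = 1, a_2 = -18, a_3 = -13/6, a_4 = 18, a_5 = 39/40.

a_(n+2) = (n(n-1) - n - 12) / ((n+1)(n+2)) * a_n; check: a_0 = 3, a_1 = 1, a_2 = -18, a_3 = -13/6, a_4 = 18, a_5 = 39/40


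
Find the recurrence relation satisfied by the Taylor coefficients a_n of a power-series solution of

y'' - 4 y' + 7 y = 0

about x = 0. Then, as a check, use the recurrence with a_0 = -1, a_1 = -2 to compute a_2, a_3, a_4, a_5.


Substitute y = sum_n a_n x^n.
y''(x) has coefficient (n+2)(n+1) a_{n+2} at x^n;
-4 y'(x) has coefficient -4 (n+1) a_{n+1} at x^n;
7 y(x) has coefficient 7 a_n at x^n.
Matching x^n: (n+2)(n+1) a_{n+2} - 4 (n+1) a_{n+1} + 7 a_n = 0.
Thus a_{n+2} = [4 (n+1) a_{n+1} - 7 a_n] / ((n+1)(n+2)).

Check with a_0 = -1, a_1 = -2 (apply the recurrence for n = 0, 1, 2, 3): a_0 = -1, a_1 = -2, a_2 = -1/2, a_3 = 5/3, a_4 = 47/24, a_5 = 59/60.

a_(n+2) = [4 (n+1) a_(n+1) - 7 a_n] / ((n+1)(n+2)); check: a_0 = -1, a_1 = -2, a_2 = -1/2, a_3 = 5/3, a_4 = 47/24, a_5 = 59/60


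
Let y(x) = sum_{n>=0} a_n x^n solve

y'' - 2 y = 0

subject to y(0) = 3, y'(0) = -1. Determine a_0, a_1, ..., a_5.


Ansatz: y(x) = sum_{n>=0} a_n x^n, so y'(x) = sum_{n>=1} n a_n x^(n-1) and y''(x) = sum_{n>=2} n(n-1) a_n x^(n-2).
Substitute into P(x) y'' + Q(x) y' + R(x) y = 0 with P(x) = 1, Q(x) = 0, R(x) = -2, and match powers of x.
Initial conditions: a_0 = 3, a_1 = -1.
Setting the coefficient of each power of x to zero and solving order by order (substituting the coefficients already found):
  x^0: 2 a_2 - 2 a_0 = 0  ->  2 a_2 = 2 a_0 = 6  ->  a_2 = 3
  x^1: 6 a_3 - 2 a_1 = 0  ->  6 a_3 = 2 a_1 = -2  ->  a_3 = -1/3
  x^2: 12 a_4 - 2 a_2 = 0  ->  12 a_4 = 2 a_2 = 6  ->  a_4 = 1/2
  x^3: 20 a_5 - 2 a_3 = 0  ->  20 a_5 = 2 a_3 = -2/3  ->  a_5 = -1/30
Truncated series: y(x) = 3 - x + 3 x^2 - (1/3) x^3 + (1/2) x^4 - (1/30) x^5 + O(x^6).

a_0 = 3; a_1 = -1; a_2 = 3; a_3 = -1/3; a_4 = 1/2; a_5 = -1/30


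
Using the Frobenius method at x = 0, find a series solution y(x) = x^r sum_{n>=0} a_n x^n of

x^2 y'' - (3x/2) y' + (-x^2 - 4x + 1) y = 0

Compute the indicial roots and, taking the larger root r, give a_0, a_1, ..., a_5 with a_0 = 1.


Write in Frobenius form y'' + (p(x)/x) y' + (q(x)/x^2) y = 0:
  p(x) = -3/2,  q(x) = -x^2 - 4x + 1.
Indicial equation: r(r-1) + (-3/2) r + (1) = 0 -> roots r_1 = 2, r_2 = 1/2.
Take r = r_1 = 2. Let y(x) = x^r sum_{n>=0} a_n x^n with a_0 = 1.
Substitute y = x^r sum a_n x^n and match x^{r+n}. The recurrence is
  D(n) a_n - 4 a_{n-1} - 1 a_{n-2} = 0,  where D(n) = (r+n)(r+n-1) + (-3/2)(r+n) + (1).
  a_n = [4 a_{n-1} + 1 a_{n-2}] / D(n).
Since the indicial polynomial factors as (r - r_1)(r - r_2), D(n) = (r_1 + n - r_1)(r_1 + n - r_2) = n(n + 3/2).
Evaluating step by step (a_0 = 1):
  n = 1: D(1) = 1(1 + 3/2) = 5/2; numerator = 4(1) = 4; a_1 = (4)/(5/2) = 8/5
  n = 2: D(2) = 2(2 + 3/2) = 7; numerator = 4(8/5) + 1(1) = 37/5; a_2 = (37/5)/(7) = 37/35
  n = 3: D(3) = 3(3 + 3/2) = 27/2; numerator = 4(37/35) + 1(8/5) = 204/35; a_3 = (204/35)/(27/2) = 136/315
  n = 4: D(4) = 4(4 + 3/2) = 22; numerator = 4(136/315) + 1(37/35) = 877/315; a_4 = (877/315)/(22) = 877/6930
  n = 5: D(5) = 5(5 + 3/2) = 65/2; numerator = 4(877/6930) + 1(136/315) = 650/693; a_5 = (650/693)/(65/2) = 20/693

r = 2; a_0 = 1; a_1 = 8/5; a_2 = 37/35; a_3 = 136/315; a_4 = 877/6930; a_5 = 20/693


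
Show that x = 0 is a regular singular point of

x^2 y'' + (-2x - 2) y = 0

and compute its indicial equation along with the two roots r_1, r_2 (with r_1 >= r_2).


Divide by x^2 to reach normal form y'' + P_1(x) y' + P_2(x) y = 0 with P_1(x) = 0 and P_2(x) = -2/x - 2/x^2.
x = 0 is a singular point because the y-coefficient -2/x - 2/x^2 has a pole at x = 0.
It is a regular singular point because x P_1(x) = p(x) = 0 and x^2 P_2(x) = q(x) = -2x - 2 are polynomials, hence analytic at x = 0.
p(0) = 0,  q(0) = -2.
Indicial equation: r(r-1) + p(0) r + q(0) = 0, i.e. r^2 + (p(0) - 1) r + q(0) = 0, i.e. r^2 - 1 r - 2 = 0.
Discriminant: (-1)^2 - 4(-2) = 9, so r = (1 ± 3)/2.
Solving: r_1 = 2, r_2 = -1.

indicial: r^2 - 1 r - 2 = 0; roots r_1 = 2, r_2 = -1


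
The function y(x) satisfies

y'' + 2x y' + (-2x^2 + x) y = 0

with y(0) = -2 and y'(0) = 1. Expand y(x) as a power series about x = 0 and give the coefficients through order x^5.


Ansatz: y(x) = sum_{n>=0} a_n x^n, so y'(x) = sum_{n>=1} n a_n x^(n-1) and y''(x) = sum_{n>=2} n(n-1) a_n x^(n-2).
Substitute into P(x) y'' + Q(x) y' + R(x) y = 0 with P(x) = 1, Q(x) = 2x, R(x) = -2x^2 + x, and match powers of x.
Initial conditions: a_0 = -2, a_1 = 1.
Setting the coefficient of each power of x to zero and solving order by order (substituting the coefficients already found):
  x^0: 2 a_2 = 0  ->  a_2 = 0
  x^1: 6 a_3 + 2 a_1 + a_0 = 0  ->  6 a_3 = -2 a_1 - a_0 = 0  ->  a_3 = 0
  x^2: 12 a_4 + 4 a_2 + a_1 - 2 a_0 = 0  ->  12 a_4 = -4 a_2 - a_1 + 2 a_0 = -5  ->  a_4 = -5/12
  x^3: 20 a_5 + 6 a_3 + a_2 - 2 a_1 = 0  ->  20 a_5 = -6 a_3 - a_2 + 2 a_1 = 2  ->  a_5 = 1/10
Truncated series: y(x) = -2 + x - (5/12) x^4 + (1/10) x^5 + O(x^6).

a_0 = -2; a_1 = 1; a_2 = 0; a_3 = 0; a_4 = -5/12; a_5 = 1/10


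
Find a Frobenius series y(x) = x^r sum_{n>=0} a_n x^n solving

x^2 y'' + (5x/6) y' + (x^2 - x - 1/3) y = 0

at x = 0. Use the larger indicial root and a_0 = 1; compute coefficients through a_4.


Write in Frobenius form y'' + (p(x)/x) y' + (q(x)/x^2) y = 0:
  p(x) = 5/6,  q(x) = x^2 - x - 1/3.
Indicial equation: r(r-1) + (5/6) r + (-1/3) = 0 -> roots r_1 = 2/3, r_2 = -1/2.
Take r = r_1 = 2/3. Let y(x) = x^r sum_{n>=0} a_n x^n with a_0 = 1.
Substitute y = x^r sum a_n x^n and match x^{r+n}. The recurrence is
  D(n) a_n - 1 a_{n-1} + 1 a_{n-2} = 0,  where D(n) = (r+n)(r+n-1) + (5/6)(r+n) + (-1/3).
  a_n = [1 a_{n-1} - 1 a_{n-2}] / D(n).
Since the indicial polynomial factors as (r - r_1)(r - r_2), D(n) = (r_1 + n - r_1)(r_1 + n - r_2) = n(n + 7/6).
Evaluating step by step (a_0 = 1):
  n = 1: D(1) = 1(1 + 7/6) = 13/6; numerator = 1(1) = 1; a_1 = (1)/(13/6) = 6/13
  n = 2: D(2) = 2(2 + 7/6) = 19/3; numerator = 1(6/13) - 1(1) = -7/13; a_2 = (-7/13)/(19/3) = -21/247
  n = 3: D(3) = 3(3 + 7/6) = 25/2; numerator = 1(-21/247) - 1(6/13) = -135/247; a_3 = (-135/247)/(25/2) = -54/1235
  n = 4: D(4) = 4(4 + 7/6) = 62/3; numerator = 1(-54/1235) - 1(-21/247) = 51/1235; a_4 = (51/1235)/(62/3) = 153/76570

r = 2/3; a_0 = 1; a_1 = 6/13; a_2 = -21/247; a_3 = -54/1235; a_4 = 153/76570


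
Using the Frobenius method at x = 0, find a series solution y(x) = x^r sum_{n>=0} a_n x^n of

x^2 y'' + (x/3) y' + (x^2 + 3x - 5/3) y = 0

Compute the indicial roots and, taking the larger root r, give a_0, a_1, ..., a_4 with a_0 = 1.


Write in Frobenius form y'' + (p(x)/x) y' + (q(x)/x^2) y = 0:
  p(x) = 1/3,  q(x) = x^2 + 3x - 5/3.
Indicial equation: r(r-1) + (1/3) r + (-5/3) = 0 -> roots r_1 = 5/3, r_2 = -1.
Take r = r_1 = 5/3. Let y(x) = x^r sum_{n>=0} a_n x^n with a_0 = 1.
Substitute y = x^r sum a_n x^n and match x^{r+n}. The recurrence is
  D(n) a_n + 3 a_{n-1} + 1 a_{n-2} = 0,  where D(n) = (r+n)(r+n-1) + (1/3)(r+n) + (-5/3).
  a_n = [-3 a_{n-1} - 1 a_{n-2}] / D(n).
Since the indicial polynomial factors as (r - r_1)(r - r_2), D(n) = (r_1 + n - r_1)(r_1 + n - r_2) = n(n + 8/3).
Evaluating step by step (a_0 = 1):
  n = 1: D(1) = 1(1 + 8/3) = 11/3; numerator = -3(1) = -3; a_1 = (-3)/(11/3) = -9/11
  n = 2: D(2) = 2(2 + 8/3) = 28/3; numerator = -3(-9/11) - 1(1) = 16/11; a_2 = (16/11)/(28/3) = 12/77
  n = 3: D(3) = 3(3 + 8/3) = 17; numerator = -3(12/77) - 1(-9/11) = 27/77; a_3 = (27/77)/(17) = 27/1309
  n = 4: D(4) = 4(4 + 8/3) = 80/3; numerator = -3(27/1309) - 1(12/77) = -285/1309; a_4 = (-285/1309)/(80/3) = -171/20944

r = 5/3; a_0 = 1; a_1 = -9/11; a_2 = 12/77; a_3 = 27/1309; a_4 = -171/20944


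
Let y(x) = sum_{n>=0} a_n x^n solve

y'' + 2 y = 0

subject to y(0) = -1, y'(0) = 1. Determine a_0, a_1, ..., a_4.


Ansatz: y(x) = sum_{n>=0} a_n x^n, so y'(x) = sum_{n>=1} n a_n x^(n-1) and y''(x) = sum_{n>=2} n(n-1) a_n x^(n-2).
Substitute into P(x) y'' + Q(x) y' + R(x) y = 0 with P(x) = 1, Q(x) = 0, R(x) = 2, and match powers of x.
Initial conditions: a_0 = -1, a_1 = 1.
Setting the coefficient of each power of x to zero and solving order by order (substituting the coefficients already found):
  x^0: 2 a_2 + 2 a_0 = 0  ->  2 a_2 = -2 a_0 = 2  ->  a_2 = 1
  x^1: 6 a_3 + 2 a_1 = 0  ->  6 a_3 = -2 a_1 = -2  ->  a_3 = -1/3
  x^2: 12 a_4 + 2 a_2 = 0  ->  12 a_4 = -2 a_2 = -2  ->  a_4 = -1/6
Truncated series: y(x) = -1 + x + x^2 - (1/3) x^3 - (1/6) x^4 + O(x^5).

a_0 = -1; a_1 = 1; a_2 = 1; a_3 = -1/3; a_4 = -1/6


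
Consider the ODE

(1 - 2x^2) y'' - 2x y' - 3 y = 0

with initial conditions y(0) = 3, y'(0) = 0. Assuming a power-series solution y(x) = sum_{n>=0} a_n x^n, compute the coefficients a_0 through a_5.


Ansatz: y(x) = sum_{n>=0} a_n x^n, so y'(x) = sum_{n>=1} n a_n x^(n-1) and y''(x) = sum_{n>=2} n(n-1) a_n x^(n-2).
Substitute into P(x) y'' + Q(x) y' + R(x) y = 0 with P(x) = 1 - 2x^2, Q(x) = -2x, R(x) = -3, and match powers of x.
Initial conditions: a_0 = 3, a_1 = 0.
Setting the coefficient of each power of x to zero and solving order by order (substituting the coefficients already found):
  x^0: 2 a_2 - 3 a_0 = 0  ->  2 a_2 = 3 a_0 = 9  ->  a_2 = 9/2
  x^1: 6 a_3 - 5 a_1 = 0  ->  6 a_3 = 5 a_1 = 0  ->  a_3 = 0
  x^2: 12 a_4 - 11 a_2 = 0  ->  12 a_4 = 11 a_2 = 99/2  ->  a_4 = 33/8
  x^3: 20 a_5 - 21 a_3 = 0  ->  20 a_5 = 21 a_3 = 0  ->  a_5 = 0
Truncated series: y(x) = 3 + (9/2) x^2 + (33/8) x^4 + O(x^6).

a_0 = 3; a_1 = 0; a_2 = 9/2; a_3 = 0; a_4 = 33/8; a_5 = 0


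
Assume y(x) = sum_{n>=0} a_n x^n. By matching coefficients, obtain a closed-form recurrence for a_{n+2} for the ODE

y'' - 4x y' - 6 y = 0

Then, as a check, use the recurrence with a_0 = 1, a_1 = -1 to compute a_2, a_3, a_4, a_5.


Substitute y = sum_n a_n x^n.
y''(x) has coefficient (n+2)(n+1) a_{n+2} at x^n;
-4 x y'(x) has coefficient -4 n a_n at x^n (shift);
-6 y(x) has coefficient -6 a_n at x^n.
Matching x^n: (n+2)(n+1) a_{n+2} + (-4n - 6) a_n = 0.
Thus a_{n+2} = (4n + 6) / ((n+1)(n+2)) * a_n.

Check with a_0 = 1, a_1 = -1 (apply the recurrence for n = 0, 1, 2, 3): a_0 = 1, a_1 = -1, a_2 = 3, a_3 = -5/3, a_4 = 7/2, a_5 = -3/2.

a_(n+2) = (4n + 6) / ((n+1)(n+2)) * a_n; check: a_0 = 1, a_1 = -1, a_2 = 3, a_3 = -5/3, a_4 = 7/2, a_5 = -3/2


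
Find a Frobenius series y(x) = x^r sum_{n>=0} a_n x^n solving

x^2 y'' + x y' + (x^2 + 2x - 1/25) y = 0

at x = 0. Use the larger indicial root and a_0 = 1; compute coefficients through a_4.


Write in Frobenius form y'' + (p(x)/x) y' + (q(x)/x^2) y = 0:
  p(x) = 1,  q(x) = x^2 + 2x - 1/25.
Indicial equation: r(r-1) + (1) r + (-1/25) = 0 -> roots r_1 = 1/5, r_2 = -1/5.
Take r = r_1 = 1/5. Let y(x) = x^r sum_{n>=0} a_n x^n with a_0 = 1.
Substitute y = x^r sum a_n x^n and match x^{r+n}. The recurrence is
  D(n) a_n + 2 a_{n-1} + 1 a_{n-2} = 0,  where D(n) = (r+n)(r+n-1) + (1)(r+n) + (-1/25).
  a_n = [-2 a_{n-1} - 1 a_{n-2}] / D(n).
Since the indicial polynomial factors as (r - r_1)(r - r_2), D(n) = (r_1 + n - r_1)(r_1 + n - r_2) = n(n + 2/5).
Evaluating step by step (a_0 = 1):
  n = 1: D(1) = 1(1 + 2/5) = 7/5; numerator = -2(1) = -2; a_1 = (-2)/(7/5) = -10/7
  n = 2: D(2) = 2(2 + 2/5) = 24/5; numerator = -2(-10/7) - 1(1) = 13/7; a_2 = (13/7)/(24/5) = 65/168
  n = 3: D(3) = 3(3 + 2/5) = 51/5; numerator = -2(65/168) - 1(-10/7) = 55/84; a_3 = (55/84)/(51/5) = 275/4284
  n = 4: D(4) = 4(4 + 2/5) = 88/5; numerator = -2(275/4284) - 1(65/168) = -4415/8568; a_4 = (-4415/8568)/(88/5) = -22075/753984

r = 1/5; a_0 = 1; a_1 = -10/7; a_2 = 65/168; a_3 = 275/4284; a_4 = -22075/753984


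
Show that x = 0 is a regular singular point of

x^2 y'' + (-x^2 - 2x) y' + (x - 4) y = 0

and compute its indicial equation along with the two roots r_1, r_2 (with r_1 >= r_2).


Divide by x^2 to reach normal form y'' + P_1(x) y' + P_2(x) y = 0 with P_1(x) = -1 - 2/x and P_2(x) = 1/x - 4/x^2.
x = 0 is a singular point because the y'-coefficient -1 - 2/x has a pole at x = 0 and the y-coefficient 1/x - 4/x^2 has a pole at x = 0.
It is a regular singular point because x P_1(x) = p(x) = -x - 2 and x^2 P_2(x) = q(x) = x - 4 are polynomials, hence analytic at x = 0.
p(0) = -2,  q(0) = -4.
Indicial equation: r(r-1) + p(0) r + q(0) = 0, i.e. r^2 + (p(0) - 1) r + q(0) = 0, i.e. r^2 - 3 r - 4 = 0.
Discriminant: (-3)^2 - 4(-4) = 25, so r = (3 ± 5)/2.
Solving: r_1 = 4, r_2 = -1.

indicial: r^2 - 3 r - 4 = 0; roots r_1 = 4, r_2 = -1


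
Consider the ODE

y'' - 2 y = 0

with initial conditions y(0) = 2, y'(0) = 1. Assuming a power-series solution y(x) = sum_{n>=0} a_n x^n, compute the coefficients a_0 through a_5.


Ansatz: y(x) = sum_{n>=0} a_n x^n, so y'(x) = sum_{n>=1} n a_n x^(n-1) and y''(x) = sum_{n>=2} n(n-1) a_n x^(n-2).
Substitute into P(x) y'' + Q(x) y' + R(x) y = 0 with P(x) = 1, Q(x) = 0, R(x) = -2, and match powers of x.
Initial conditions: a_0 = 2, a_1 = 1.
Setting the coefficient of each power of x to zero and solving order by order (substituting the coefficients already found):
  x^0: 2 a_2 - 2 a_0 = 0  ->  2 a_2 = 2 a_0 = 4  ->  a_2 = 2
  x^1: 6 a_3 - 2 a_1 = 0  ->  6 a_3 = 2 a_1 = 2  ->  a_3 = 1/3
  x^2: 12 a_4 - 2 a_2 = 0  ->  12 a_4 = 2 a_2 = 4  ->  a_4 = 1/3
  x^3: 20 a_5 - 2 a_3 = 0  ->  20 a_5 = 2 a_3 = 2/3  ->  a_5 = 1/30
Truncated series: y(x) = 2 + x + 2 x^2 + (1/3) x^3 + (1/3) x^4 + (1/30) x^5 + O(x^6).

a_0 = 2; a_1 = 1; a_2 = 2; a_3 = 1/3; a_4 = 1/3; a_5 = 1/30


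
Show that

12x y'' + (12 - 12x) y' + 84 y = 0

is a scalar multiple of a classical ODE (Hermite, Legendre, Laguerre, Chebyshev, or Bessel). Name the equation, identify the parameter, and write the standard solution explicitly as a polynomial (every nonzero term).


All three coefficients share the factor 12; dividing through by 12 gives  x y'' + (1 - x) y' + 7 y = 0.
This matches the Laguerre equation x y'' + (1 - x) y' + n y = 0 with n = 7; the polynomial solution is L_7(x).
With y = sum_k a_k x^k, matching x^k gives (k+1)k a_{k+1} + (k+1) a_{k+1} - k a_k + n a_k = 0, i.e. (k+1)^2 a_{k+1} = (k - n) a_k = (k - 7) a_k. The right side vanishes at k = 7, so the series terminates at degree 7.
Standard normalization L_n(0) = 1 gives a_0 = 1. Work upward with a_{k+1} = (k - 7) a_k / (k+1)^2:
  a_1 = (0 - 7)(1) / 1^2 = -7/1 = -7
  a_2 = (1 - 7)(-7) / 2^2 = 42/4 = 21/2
  a_3 = (2 - 7)(21/2) / 3^2 = (-105/2)/9 = -35/6
  a_4 = (3 - 7)(-35/6) / 4^2 = (70/3)/16 = 35/24
  a_5 = (4 - 7)(35/24) / 5^2 = (-35/8)/25 = -7/40
  a_6 = (5 - 7)(-7/40) / 6^2 = (7/20)/36 = 7/720
  a_7 = (6 - 7)(7/720) / 7^2 = (-7/720)/49 = -1/5040
Hence L_7(x) = -x^7/5040 + 7 x^6/720 - 7 x^5/40 + 35 x^4/24 - 35 x^3/6 + 21 x^2/2 - 7 x + 1.

L_7(x); series = -x^7/5040 + 7 x^6/720 - 7 x^5/40 + 35 x^4/24 - 35 x^3/6 + 21 x^2/2 - 7 x + 1


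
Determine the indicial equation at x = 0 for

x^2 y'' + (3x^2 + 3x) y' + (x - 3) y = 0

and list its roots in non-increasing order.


Divide by x^2 to reach normal form y'' + P_1(x) y' + P_2(x) y = 0 with P_1(x) = 3 + 3/x and P_2(x) = 1/x - 3/x^2.
x = 0 is a singular point because the y'-coefficient 3 + 3/x has a pole at x = 0 and the y-coefficient 1/x - 3/x^2 has a pole at x = 0.
It is a regular singular point because x P_1(x) = p(x) = 3x + 3 and x^2 P_2(x) = q(x) = x - 3 are polynomials, hence analytic at x = 0.
p(0) = 3,  q(0) = -3.
Indicial equation: r(r-1) + p(0) r + q(0) = 0, i.e. r^2 + (p(0) - 1) r + q(0) = 0, i.e. r^2 + 2 r - 3 = 0.
Discriminant: (2)^2 - 4(-3) = 16, so r = (-2 ± 4)/2.
Solving: r_1 = 1, r_2 = -3.

indicial: r^2 + 2 r - 3 = 0; roots r_1 = 1, r_2 = -3


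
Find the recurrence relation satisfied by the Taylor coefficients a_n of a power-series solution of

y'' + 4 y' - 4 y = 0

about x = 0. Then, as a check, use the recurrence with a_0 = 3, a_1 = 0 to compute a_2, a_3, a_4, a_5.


Substitute y = sum_n a_n x^n.
y''(x) has coefficient (n+2)(n+1) a_{n+2} at x^n;
4 y'(x) has coefficient 4 (n+1) a_{n+1} at x^n;
-4 y(x) has coefficient -4 a_n at x^n.
Matching x^n: (n+2)(n+1) a_{n+2} + 4 (n+1) a_{n+1} - 4 a_n = 0.
Thus a_{n+2} = [-4 (n+1) a_{n+1} + 4 a_n] / ((n+1)(n+2)).

Check with a_0 = 3, a_1 = 0 (apply the recurrence for n = 0, 1, 2, 3): a_0 = 3, a_1 = 0, a_2 = 6, a_3 = -8, a_4 = 10, a_5 = -48/5.

a_(n+2) = [-4 (n+1) a_(n+1) + 4 a_n] / ((n+1)(n+2)); check: a_0 = 3, a_1 = 0, a_2 = 6, a_3 = -8, a_4 = 10, a_5 = -48/5


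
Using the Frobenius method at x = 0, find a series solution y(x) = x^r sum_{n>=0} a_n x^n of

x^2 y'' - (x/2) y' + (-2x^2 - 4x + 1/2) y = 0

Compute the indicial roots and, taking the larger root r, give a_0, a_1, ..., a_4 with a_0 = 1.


Write in Frobenius form y'' + (p(x)/x) y' + (q(x)/x^2) y = 0:
  p(x) = -1/2,  q(x) = -2x^2 - 4x + 1/2.
Indicial equation: r(r-1) + (-1/2) r + (1/2) = 0 -> roots r_1 = 1, r_2 = 1/2.
Take r = r_1 = 1. Let y(x) = x^r sum_{n>=0} a_n x^n with a_0 = 1.
Substitute y = x^r sum a_n x^n and match x^{r+n}. The recurrence is
  D(n) a_n - 4 a_{n-1} - 2 a_{n-2} = 0,  where D(n) = (r+n)(r+n-1) + (-1/2)(r+n) + (1/2).
  a_n = [4 a_{n-1} + 2 a_{n-2}] / D(n).
Since the indicial polynomial factors as (r - r_1)(r - r_2), D(n) = (r_1 + n - r_1)(r_1 + n - r_2) = n(n + 1/2).
Evaluating step by step (a_0 = 1):
  n = 1: D(1) = 1(1 + 1/2) = 3/2; numerator = 4(1) = 4; a_1 = (4)/(3/2) = 8/3
  n = 2: D(2) = 2(2 + 1/2) = 5; numerator = 4(8/3) + 2(1) = 38/3; a_2 = (38/3)/(5) = 38/15
  n = 3: D(3) = 3(3 + 1/2) = 21/2; numerator = 4(38/15) + 2(8/3) = 232/15; a_3 = (232/15)/(21/2) = 464/315
  n = 4: D(4) = 4(4 + 1/2) = 18; numerator = 4(464/315) + 2(38/15) = 3452/315; a_4 = (3452/315)/(18) = 1726/2835

r = 1; a_0 = 1; a_1 = 8/3; a_2 = 38/15; a_3 = 464/315; a_4 = 1726/2835


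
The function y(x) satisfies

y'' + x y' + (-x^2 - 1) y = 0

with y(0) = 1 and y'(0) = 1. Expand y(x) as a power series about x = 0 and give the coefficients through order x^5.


Ansatz: y(x) = sum_{n>=0} a_n x^n, so y'(x) = sum_{n>=1} n a_n x^(n-1) and y''(x) = sum_{n>=2} n(n-1) a_n x^(n-2).
Substitute into P(x) y'' + Q(x) y' + R(x) y = 0 with P(x) = 1, Q(x) = x, R(x) = -x^2 - 1, and match powers of x.
Initial conditions: a_0 = 1, a_1 = 1.
Setting the coefficient of each power of x to zero and solving order by order (substituting the coefficients already found):
  x^0: 2 a_2 - a_0 = 0  ->  2 a_2 = a_0 = 1  ->  a_2 = 1/2
  x^1: 6 a_3 = 0  ->  a_3 = 0
  x^2: 12 a_4 + a_2 - a_0 = 0  ->  12 a_4 = -a_2 + a_0 = 1/2  ->  a_4 = 1/24
  x^3: 20 a_5 + 2 a_3 - a_1 = 0  ->  20 a_5 = -2 a_3 + a_1 = 1  ->  a_5 = 1/20
Truncated series: y(x) = 1 + x + (1/2) x^2 + (1/24) x^4 + (1/20) x^5 + O(x^6).

a_0 = 1; a_1 = 1; a_2 = 1/2; a_3 = 0; a_4 = 1/24; a_5 = 1/20


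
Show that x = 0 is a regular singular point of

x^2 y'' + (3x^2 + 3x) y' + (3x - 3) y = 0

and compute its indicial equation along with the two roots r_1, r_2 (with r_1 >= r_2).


Divide by x^2 to reach normal form y'' + P_1(x) y' + P_2(x) y = 0 with P_1(x) = 3 + 3/x and P_2(x) = 3/x - 3/x^2.
x = 0 is a singular point because the y'-coefficient 3 + 3/x has a pole at x = 0 and the y-coefficient 3/x - 3/x^2 has a pole at x = 0.
It is a regular singular point because x P_1(x) = p(x) = 3x + 3 and x^2 P_2(x) = q(x) = 3x - 3 are polynomials, hence analytic at x = 0.
p(0) = 3,  q(0) = -3.
Indicial equation: r(r-1) + p(0) r + q(0) = 0, i.e. r^2 + (p(0) - 1) r + q(0) = 0, i.e. r^2 + 2 r - 3 = 0.
Discriminant: (2)^2 - 4(-3) = 16, so r = (-2 ± 4)/2.
Solving: r_1 = 1, r_2 = -3.

indicial: r^2 + 2 r - 3 = 0; roots r_1 = 1, r_2 = -3


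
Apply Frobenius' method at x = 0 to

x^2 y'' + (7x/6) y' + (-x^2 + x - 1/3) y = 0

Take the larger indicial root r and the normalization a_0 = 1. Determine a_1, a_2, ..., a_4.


Write in Frobenius form y'' + (p(x)/x) y' + (q(x)/x^2) y = 0:
  p(x) = 7/6,  q(x) = -x^2 + x - 1/3.
Indicial equation: r(r-1) + (7/6) r + (-1/3) = 0 -> roots r_1 = 1/2, r_2 = -2/3.
Take r = r_1 = 1/2. Let y(x) = x^r sum_{n>=0} a_n x^n with a_0 = 1.
Substitute y = x^r sum a_n x^n and match x^{r+n}. The recurrence is
  D(n) a_n + 1 a_{n-1} - 1 a_{n-2} = 0,  where D(n) = (r+n)(r+n-1) + (7/6)(r+n) + (-1/3).
  a_n = [-1 a_{n-1} + 1 a_{n-2}] / D(n).
Since the indicial polynomial factors as (r - r_1)(r - r_2), D(n) = (r_1 + n - r_1)(r_1 + n - r_2) = n(n + 7/6).
Evaluating step by step (a_0 = 1):
  n = 1: D(1) = 1(1 + 7/6) = 13/6; numerator = -1(1) = -1; a_1 = (-1)/(13/6) = -6/13
  n = 2: D(2) = 2(2 + 7/6) = 19/3; numerator = -1(-6/13) + 1(1) = 19/13; a_2 = (19/13)/(19/3) = 3/13
  n = 3: D(3) = 3(3 + 7/6) = 25/2; numerator = -1(3/13) + 1(-6/13) = -9/13; a_3 = (-9/13)/(25/2) = -18/325
  n = 4: D(4) = 4(4 + 7/6) = 62/3; numerator = -1(-18/325) + 1(3/13) = 93/325; a_4 = (93/325)/(62/3) = 9/650

r = 1/2; a_0 = 1; a_1 = -6/13; a_2 = 3/13; a_3 = -18/325; a_4 = 9/650


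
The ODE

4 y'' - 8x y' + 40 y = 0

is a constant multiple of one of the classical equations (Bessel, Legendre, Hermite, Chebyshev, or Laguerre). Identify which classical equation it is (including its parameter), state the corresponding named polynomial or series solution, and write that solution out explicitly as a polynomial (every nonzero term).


All three coefficients share the factor 4; dividing through by 4 gives  y'' - 2x y' + 10 y = 0.
This matches the Hermite equation y'' - 2x y' + 2n y = 0 with 2n = 10, so n = 5; the polynomial solution is H_5(x).
With y = sum_k a_k x^k, matching x^k gives (k+2)(k+1) a_{k+2} = 2(k - n) a_k = 2(k - 5) a_k. The right side vanishes at k = 5, so the series with the parity of 5 terminates at degree 5.
Standard normalization: leading coefficient of H_n is 2^n, so a_5 = 2^5 = 32. Work downward with a_k = (k+1)(k+2) a_{k+2} / (2(k - n)):
  a_3 = (4)(5)(32) / (2(3 - 5)) = 640/(-4) = -160
  a_1 = (2)(3)(-160) / (2(1 - 5)) = -960/(-8) = 120
Hence H_5(x) = 32 x^5 - 160 x^3 + 120 x.

H_5(x); series = 32 x^5 - 160 x^3 + 120 x


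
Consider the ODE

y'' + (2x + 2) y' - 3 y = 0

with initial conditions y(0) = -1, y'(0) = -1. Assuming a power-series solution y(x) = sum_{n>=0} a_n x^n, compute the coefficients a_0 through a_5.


Ansatz: y(x) = sum_{n>=0} a_n x^n, so y'(x) = sum_{n>=1} n a_n x^(n-1) and y''(x) = sum_{n>=2} n(n-1) a_n x^(n-2).
Substitute into P(x) y'' + Q(x) y' + R(x) y = 0 with P(x) = 1, Q(x) = 2x + 2, R(x) = -3, and match powers of x.
Initial conditions: a_0 = -1, a_1 = -1.
Setting the coefficient of each power of x to zero and solving order by order (substituting the coefficients already found):
  x^0: 2 a_2 + 2 a_1 - 3 a_0 = 0  ->  2 a_2 = -2 a_1 + 3 a_0 = -1  ->  a_2 = -1/2
  x^1: 6 a_3 + 4 a_2 - a_1 = 0  ->  6 a_3 = -4 a_2 + a_1 = 1  ->  a_3 = 1/6
  x^2: 12 a_4 + 6 a_3 + a_2 = 0  ->  12 a_4 = -6 a_3 - a_2 = -1/2  ->  a_4 = -1/24
  x^3: 20 a_5 + 8 a_4 + 3 a_3 = 0  ->  20 a_5 = -8 a_4 - 3 a_3 = -1/6  ->  a_5 = -1/120
Truncated series: y(x) = -1 - x - (1/2) x^2 + (1/6) x^3 - (1/24) x^4 - (1/120) x^5 + O(x^6).

a_0 = -1; a_1 = -1; a_2 = -1/2; a_3 = 1/6; a_4 = -1/24; a_5 = -1/120


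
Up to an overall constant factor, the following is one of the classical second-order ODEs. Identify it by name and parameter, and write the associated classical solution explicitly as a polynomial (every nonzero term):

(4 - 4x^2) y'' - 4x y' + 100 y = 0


All three coefficients share the factor 4; dividing through by 4 gives  (1 - x^2) y'' - x y' + 25 y = 0.
This matches the Chebyshev equation (1 - x^2) y'' - x y' + n^2 y = 0 (note the -x y' term, not -2x y') with n^2 = 25, so n = 5; the polynomial solution is T_5(x).
With y = sum_k a_k x^k, matching x^k gives (k+2)(k+1) a_{k+2} = (k^2 - n^2) a_k = (k - 5)(k + 5) a_k. The right side vanishes at k = 5, so the series with the parity of 5 terminates at degree 5.
Standard normalization: leading coefficient of T_n is 2^(n-1), so a_5 = 2^4 = 16. Work downward with a_k = (k+1)(k+2) a_{k+2} / ((k - 5)(k + 5)):
  a_3 = (4)(5)(16) / ((3 - 5)(3 + 5)) = 320/(-16) = -20
  a_1 = (2)(3)(-20) / ((1 - 5)(1 + 5)) = -120/(-24) = 5
Hence T_5(x) = 16 x^5 - 20 x^3 + 5 x.

T_5(x); series = 16 x^5 - 20 x^3 + 5 x


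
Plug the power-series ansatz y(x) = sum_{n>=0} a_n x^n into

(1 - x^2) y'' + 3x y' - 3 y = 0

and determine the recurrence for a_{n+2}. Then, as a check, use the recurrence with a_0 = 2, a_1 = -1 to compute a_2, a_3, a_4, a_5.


Substitute y = sum_n a_n x^n.
(1 - 1 x^2) y'' contributes (n+2)(n+1) a_{n+2} - n(n-1) a_n at x^n.
3 x y'(x) contributes 3 n a_n at x^n.
-3 y(x) contributes -3 a_n at x^n.
Matching x^n: (n+2)(n+1) a_{n+2} + (-n(n-1) + 3 n - 3) a_n = 0.
Thus a_{n+2} = (n(n-1) - 3 n + 3) / ((n+1)(n+2)) * a_n.

Check with a_0 = 2, a_1 = -1 (apply the recurrence for n = 0, 1, 2, 3): a_0 = 2, a_1 = -1, a_2 = 3, a_3 = 0, a_4 = -1/4, a_5 = 0.

a_(n+2) = (n(n-1) - 3 n + 3) / ((n+1)(n+2)) * a_n; check: a_0 = 2, a_1 = -1, a_2 = 3, a_3 = 0, a_4 = -1/4, a_5 = 0


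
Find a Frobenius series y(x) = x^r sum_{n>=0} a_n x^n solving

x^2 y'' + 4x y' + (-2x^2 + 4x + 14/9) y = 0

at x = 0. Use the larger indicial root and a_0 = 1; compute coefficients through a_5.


Write in Frobenius form y'' + (p(x)/x) y' + (q(x)/x^2) y = 0:
  p(x) = 4,  q(x) = -2x^2 + 4x + 14/9.
Indicial equation: r(r-1) + (4) r + (14/9) = 0 -> roots r_1 = -2/3, r_2 = -7/3.
Take r = r_1 = -2/3. Let y(x) = x^r sum_{n>=0} a_n x^n with a_0 = 1.
Substitute y = x^r sum a_n x^n and match x^{r+n}. The recurrence is
  D(n) a_n + 4 a_{n-1} - 2 a_{n-2} = 0,  where D(n) = (r+n)(r+n-1) + (4)(r+n) + (14/9).
  a_n = [-4 a_{n-1} + 2 a_{n-2}] / D(n).
Since the indicial polynomial factors as (r - r_1)(r - r_2), D(n) = (r_1 + n - r_1)(r_1 + n - r_2) = n(n + 5/3).
Evaluating step by step (a_0 = 1):
  n = 1: D(1) = 1(1 + 5/3) = 8/3; numerator = -4(1) = -4; a_1 = (-4)/(8/3) = -3/2
  n = 2: D(2) = 2(2 + 5/3) = 22/3; numerator = -4(-3/2) + 2(1) = 8; a_2 = (8)/(22/3) = 12/11
  n = 3: D(3) = 3(3 + 5/3) = 14; numerator = -4(12/11) + 2(-3/2) = -81/11; a_3 = (-81/11)/(14) = -81/154
  n = 4: D(4) = 4(4 + 5/3) = 68/3; numerator = -4(-81/154) + 2(12/11) = 30/7; a_4 = (30/7)/(68/3) = 45/238
  n = 5: D(5) = 5(5 + 5/3) = 100/3; numerator = -4(45/238) + 2(-81/154) = -2367/1309; a_5 = (-2367/1309)/(100/3) = -7101/130900

r = -2/3; a_0 = 1; a_1 = -3/2; a_2 = 12/11; a_3 = -81/154; a_4 = 45/238; a_5 = -7101/130900


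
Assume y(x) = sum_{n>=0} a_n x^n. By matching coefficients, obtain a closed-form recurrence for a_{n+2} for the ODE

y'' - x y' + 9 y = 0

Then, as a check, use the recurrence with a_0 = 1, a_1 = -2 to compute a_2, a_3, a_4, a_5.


Substitute y = sum_n a_n x^n.
y''(x) has coefficient (n+2)(n+1) a_{n+2} at x^n;
-x y'(x) has coefficient -n a_n at x^n (shift);
9 y(x) has coefficient 9 a_n at x^n.
Matching x^n: (n+2)(n+1) a_{n+2} + (-n + 9) a_n = 0.
Thus a_{n+2} = (n - 9) / ((n+1)(n+2)) * a_n.

Check with a_0 = 1, a_1 = -2 (apply the recurrence for n = 0, 1, 2, 3): a_0 = 1, a_1 = -2, a_2 = -9/2, a_3 = 8/3, a_4 = 21/8, a_5 = -4/5.

a_(n+2) = (n - 9) / ((n+1)(n+2)) * a_n; check: a_0 = 1, a_1 = -2, a_2 = -9/2, a_3 = 8/3, a_4 = 21/8, a_5 = -4/5


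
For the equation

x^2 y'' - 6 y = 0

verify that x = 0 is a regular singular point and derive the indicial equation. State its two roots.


Divide by x^2 to reach normal form y'' + P_1(x) y' + P_2(x) y = 0 with P_1(x) = 0 and P_2(x) = -6/x^2.
x = 0 is a singular point because the y-coefficient -6/x^2 has a pole at x = 0.
It is a regular singular point because x P_1(x) = p(x) = 0 and x^2 P_2(x) = q(x) = -6 are polynomials, hence analytic at x = 0.
p(0) = 0,  q(0) = -6.
Indicial equation: r(r-1) + p(0) r + q(0) = 0, i.e. r^2 + (p(0) - 1) r + q(0) = 0, i.e. r^2 - 1 r - 6 = 0.
Discriminant: (-1)^2 - 4(-6) = 25, so r = (1 ± 5)/2.
Solving: r_1 = 3, r_2 = -2.

indicial: r^2 - 1 r - 6 = 0; roots r_1 = 3, r_2 = -2


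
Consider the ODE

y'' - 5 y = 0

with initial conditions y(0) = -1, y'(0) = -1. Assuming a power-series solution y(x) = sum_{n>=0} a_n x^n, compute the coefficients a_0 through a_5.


Ansatz: y(x) = sum_{n>=0} a_n x^n, so y'(x) = sum_{n>=1} n a_n x^(n-1) and y''(x) = sum_{n>=2} n(n-1) a_n x^(n-2).
Substitute into P(x) y'' + Q(x) y' + R(x) y = 0 with P(x) = 1, Q(x) = 0, R(x) = -5, and match powers of x.
Initial conditions: a_0 = -1, a_1 = -1.
Setting the coefficient of each power of x to zero and solving order by order (substituting the coefficients already found):
  x^0: 2 a_2 - 5 a_0 = 0  ->  2 a_2 = 5 a_0 = -5  ->  a_2 = -5/2
  x^1: 6 a_3 - 5 a_1 = 0  ->  6 a_3 = 5 a_1 = -5  ->  a_3 = -5/6
  x^2: 12 a_4 - 5 a_2 = 0  ->  12 a_4 = 5 a_2 = -25/2  ->  a_4 = -25/24
  x^3: 20 a_5 - 5 a_3 = 0  ->  20 a_5 = 5 a_3 = -25/6  ->  a_5 = -5/24
Truncated series: y(x) = -1 - x - (5/2) x^2 - (5/6) x^3 - (25/24) x^4 - (5/24) x^5 + O(x^6).

a_0 = -1; a_1 = -1; a_2 = -5/2; a_3 = -5/6; a_4 = -25/24; a_5 = -5/24
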